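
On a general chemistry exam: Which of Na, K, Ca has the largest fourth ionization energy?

Na

The fourth ionization energy removes an electron from the +3 ion. For each element: Na³⁺ is already 2 electrons into the core; K³⁺ is already 2 electrons into the core; Ca³⁺ is already 1 electron into the core.
All of these are removing an electron from a noble-gas core or deeper; the smaller core (lower principal quantum number) is held far more tightly, and within a period the higher nuclear charge binds the same core more tightly.
Tabulated IE_4 (kJ/mol): Na 9543, K 5877, Ca 6491.
Putting it together, IE_4: K < Ca < Na.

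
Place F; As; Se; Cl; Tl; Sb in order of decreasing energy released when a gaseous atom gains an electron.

Cl > F > Se > Sb > As > Tl

F is in period 2, group 17; Cl is in period 3, group 17; As is in period 4, group 15; Se is in period 4, group 16; Sb is in period 5, group 15; Tl is in period 6, group 13.
Atoms with high Z_eff and room in the valence shell (especially the halogens) have the most exothermic electron affinities.
Here both period and group differ, so the two effects have to be weighed against each other.
As > Tl: relative to Tl, both the across-period and down-group shifts push As's electron affinity up.
Sb > As: this pair runs against the simple trend — see the exception note.
Se > Sb: both effects reinforce here, so Se is clearly the higher of the two.
F > Se: relative to Se, both the across-period and down-group shifts push F's electron affinity up.
Cl > F: this pair runs against the simple trend — see the exception note.
Note the exception: Sb has a higher electron affinity than As, contrary to the simple trend — both are half-filled np³, but the pairing/repulsion penalty for the added electron shrinks as the p orbitals become larger and more diffuse down the group, and for Sb that outweighs the weaker nuclear attraction.
Note the exception: Cl has a higher electron affinity than F, contrary to the simple trend — F's small 2p subshell makes the incoming electron feel strong e⁻–e⁻ repulsion, so Cl actually releases more energy on gaining an electron.
For reference (kJ/mol): F 328, Cl 349, As 78, Se 195, Sb 103, Tl 19.
So from highest to lowest: Cl > F > Se > Sb > As > Tl.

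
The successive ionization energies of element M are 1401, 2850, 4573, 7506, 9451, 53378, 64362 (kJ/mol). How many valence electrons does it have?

Look for the largest jump between consecutive ionization energies: IE6/IE5 ≈ 5.6, far larger than any earlier ratio.
That jump marks the point where a core electron is being removed. So the atom has 5 valence electrons.

5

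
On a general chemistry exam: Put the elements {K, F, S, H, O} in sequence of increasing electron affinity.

K < H < O < S < F

Adding an electron releases more energy for atoms nearer the top right (short of the noble gases).
These span different periods and groups, so the two trends combine.
H > K: H sits above K in group 1, so the down-group effect alone puts H higher.
O > H: period and group pull opposite ways; the across-period shift dominates (141 vs 73 kJ/mol).
S > O: this pair runs against the simple trend — see the exception note.
F > S: both effects reinforce here, so F is clearly the higher of the two.
Note the exception: S has a higher electron affinity than O, contrary to the simple trend — the compact 2p subshell of O repels the added electron more than S's larger 3p does.
For reference (kJ/mol): H 73, O 141, F 328, S 200, K 48.
So from lowest to highest: K < H < O < S < F.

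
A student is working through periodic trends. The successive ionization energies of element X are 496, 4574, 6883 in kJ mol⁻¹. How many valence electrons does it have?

Look for the largest jump between consecutive ionization energies: IE2/IE1 ≈ 9.2, far larger than any earlier ratio.
That jump marks the point where a core electron is being removed. So the atom has 1 valence electron.

1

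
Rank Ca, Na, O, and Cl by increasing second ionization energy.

Ca < Cl < O < Na

IE_2 is the cost of taking one more electron from the +1 cation: Ca⁺ still has 1 valence electron; Na⁺ is the bare [Ne] core; O⁺ still has 5 valence electrons; Cl⁺ still has 6 valence electrons.
Pulling an electron out of a noble-gas core costs far more than removing a remaining valence electron, so Na sits at the high end of IE_2.
Valence configurations: Ca⁺ [Ar]4s¹, O⁺ [He]2s²2p³, Cl⁺ [Ne]3s²3p⁴.
The numbers (kJ/mol): Ca 1145, Na 4562, O 3388, Cl 2298.
Putting it together, IE_2: Ca < Cl < O < Na.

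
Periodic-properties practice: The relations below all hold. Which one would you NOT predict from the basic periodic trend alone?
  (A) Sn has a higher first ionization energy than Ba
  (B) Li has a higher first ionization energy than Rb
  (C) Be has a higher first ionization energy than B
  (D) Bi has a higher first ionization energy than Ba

(C)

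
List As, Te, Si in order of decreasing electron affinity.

Te, Si, As

Si is in period 3, group 14; As is in period 4, group 15; Te is in period 5, group 16.
Electron affinity generally becomes more exothermic across a period toward the halogens and less exothermic down a group.
These sit on a diagonal, where the across-period and down-group effects partly cancel.
Si > As: period and group pull opposite ways; the down-group shift dominates (134 vs 78 kJ/mol).
Te > Si: the two effects oppose for this pair; the across-period effect wins (190 vs 134 kJ/mol).
For reference (kJ/mol): Si 134, As 78, Te 190.
So from highest to lowest: Te > Si > As.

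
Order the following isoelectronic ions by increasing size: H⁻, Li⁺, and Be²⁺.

All of these have 2 electrons, so size is governed by nuclear charge alone: the more protons, the stronger the pull on the same electron cloud, and the smaller the ion.
Nuclear charges: Be²⁺ (Z=4), Li⁺ (Z=3), H⁻ (Z=1).
Smallest to largest: Be²⁺ < Li⁺ < H⁻.

Be²⁺, Li⁺, H⁻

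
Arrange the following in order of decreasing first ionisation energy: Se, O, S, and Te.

O, S, Se, Te

O is in period 2, group 16; S is in period 3, group 16; Se is in period 4, group 16; Te is in period 5, group 16.
IE₁ increases left→right with effective nuclear charge and decreases top→bottom as the valence shell moves farther out.
All are in group 16, so first ionization energy increases up the group.
So from highest to lowest: O > S > Se > Te.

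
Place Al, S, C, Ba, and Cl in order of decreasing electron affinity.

Cl > S > C > Al > Ba

C is in period 2, group 14; Al is in period 3, group 13; S is in period 3, group 16; Cl is in period 3, group 17; Ba is in period 6, group 2.
Atoms with high Z_eff and room in the valence shell (especially the halogens) have the most exothermic electron affinities.
Neither a single period nor a single group — weigh both effects.
Al > Ba: relative to Ba, both the across-period and down-group shifts push Al's electron affinity up.
C > Al: both effects reinforce here, so C is clearly the higher of the two.
S > C: the two effects oppose for this pair; the across-period effect wins (200 vs 122 kJ/mol).
Cl > S: Cl lies to the right of S in period 3, so the across-period effect alone puts Cl higher.
For reference (kJ/mol): C 122, Al 42, S 200, Cl 349, Ba 14.
So from highest to lowest: Cl > S > C > Al > Ba.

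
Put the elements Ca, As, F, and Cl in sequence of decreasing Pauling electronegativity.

F > Cl > As > Ca

Electronegativity increases across a period and decreases down a group, tracking effective nuclear charge and atomic size.
Here both period and group differ, so the two effects have to be weighed against each other.
As > Ca: As lies to the right of Ca in period 4, so the across-period effect alone puts As higher.
Cl > As: both effects reinforce here, so Cl is clearly the higher of the two.
F > Cl: they share group 17; the group trend gives F the larger value.
For reference (Pauling): F 3.98, Cl 3.16, Ca 1.00, As 2.18.
So from highest to lowest: F > Cl > As > Ca.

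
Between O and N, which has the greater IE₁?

N

N is in period 2, group 15; O is in period 2, group 16.
Across a period the outer electron is held more tightly (higher IE₁); down a group it sits in a higher shell, more shielded, and comes off more easily.
All lie in period 2; the across-period trend (first ionization energy increases left to right) applies, with the exception below.
Note the exception: N has a higher first ionization energy than O, contrary to the simple trend — pairing an electron in O's 2p⁴ costs repulsion energy, so O ionizes more easily than half-filled N (2p³).
Approximate values (kJ/mol): N 1402, O 1314.
So N has the greater IE₁ (N > O).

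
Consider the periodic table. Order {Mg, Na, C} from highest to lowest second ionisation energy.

After 1 electron has been removed, what remains? Mg⁺ still has 1 valence electron; Na⁺ is the bare [Ne] core; C⁺ still has 3 valence electrons.
Pulling an electron out of a noble-gas core costs far more than removing a remaining valence electron, so Na sits at the high end of IE_2.
Valence configurations: Mg⁺ [Ne]3s¹, C⁺ [He]2s²2p¹.
Tabulated IE_2 (kJ/mol): Mg 1451, Na 4562, C 2353.
Hence IE_2: Mg < C < Na.

Na > C > Mg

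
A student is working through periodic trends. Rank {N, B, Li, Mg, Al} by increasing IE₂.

The second ionization energy removes an electron from the +1 ion. For each element: N⁺ still has 4 valence electrons; B⁺ still has 2 valence electrons; Li⁺ is the bare [He] core; Mg⁺ still has 1 valence electron; Al⁺ still has 2 valence electrons.
Breaking into a closed-shell core is much more expensive than removing a leftover valence electron — Li has the largest IE_2 here.
Valence configurations: N⁺ [He]2s²2p², B⁺ [He]2s², Mg⁺ [Ne]3s¹, Al⁺ [Ne]3s².
Approximate IE_2 values (kJ/mol): N 2856, B 2427, Li 7298, Mg 1451, Al 1817.
Putting it together, IE_2: Mg < Al < B < N < Li.

Mg < Al < B < N < Li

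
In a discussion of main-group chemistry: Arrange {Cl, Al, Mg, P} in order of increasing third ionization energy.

IE_3 is the cost of taking one more electron from the +2 cation: Cl²⁺ still has 5 valence electrons; Al²⁺ still has 1 valence electron; Mg²⁺ is the bare [Ne] core; P²⁺ still has 3 valence electrons.
Core electrons are held far more tightly than valence electrons, so Mg tops the IE_3 order.
Valence configurations: Cl²⁺ [Ne]3s²3p³, Al²⁺ [Ne]3s¹, P²⁺ [Ne]3s²3p¹.
Tabulated IE_3 (kJ/mol): Cl 3822, Al 2745, Mg 7733, P 2914.
So the third ionization energies run Al < P < Cl < Mg.

Al, P, Cl, Mg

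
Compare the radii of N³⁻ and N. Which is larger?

Forming N³⁻ adds 3 electrons to N. More electron–electron repulsion in the same shell, with unchanged nuclear charge, lets the cloud expand.
An anion is larger than its parent atom: N³⁻ > N.

N³⁻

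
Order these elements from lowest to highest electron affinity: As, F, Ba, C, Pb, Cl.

Ba, Pb, As, C, F, Cl

C is in period 2, group 14; F is in period 2, group 17; Cl is in period 3, group 17; As is in period 4, group 15; Ba is in period 6, group 2; Pb is in period 6, group 14.
EA tends to increase across a period and decrease down a group, though the pattern is less regular than for IE or radius.
Here both period and group differ, so the two effects have to be weighed against each other.
Pb > Ba: Pb lies to the right of Ba in period 6, so the across-period effect alone puts Pb higher.
As > Pb: both effects reinforce here, so As is clearly the higher of the two.
C > As: period and group pull opposite ways; the down-group shift dominates (122 vs 78 kJ/mol).
F > C: both are in period 2; the period trend gives F the larger value.
Cl > F: this pair runs against the simple trend — see the exception note.
Note the exception: Cl has a higher electron affinity than F, contrary to the simple trend — F's small 2p subshell makes the incoming electron feel strong e⁻–e⁻ repulsion, so Cl actually releases more energy on gaining an electron.
Approximate values (kJ/mol): C 122, F 328, Cl 349, As 78, Ba 14, Pb 35.
So from lowest to highest: Ba < Pb < As < C < F < Cl.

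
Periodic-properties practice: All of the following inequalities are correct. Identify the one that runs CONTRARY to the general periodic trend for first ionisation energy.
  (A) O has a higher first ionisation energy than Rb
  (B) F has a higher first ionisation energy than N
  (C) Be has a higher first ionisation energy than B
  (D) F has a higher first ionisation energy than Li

The general trend: first ionisation energy increases across a period and decreases down a group.
(A) O (period 2, group 16) vs Rb (period 5, group 1): the stated order agrees with the simple trend.
(B) F (period 2, group 17) vs N (period 2, group 15): the stated order agrees with the simple trend.
(C) Be (period 2, group 2) vs B (period 2, group 13): the stated order contradicts the simple trend.
(D) F (period 2, group 17) vs Li (period 2, group 1): the stated order agrees with the simple trend.
The exception is (C): removing B's lone 2p electron is easier than breaking Be's filled 2s².

(C)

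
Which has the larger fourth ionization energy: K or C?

IE_4 is the cost of taking one more electron from the +3 cation: K³⁺ is already 2 electrons into the core; C³⁺ still has 1 valence electron.
Usually core removal costs more than valence removal, but here the competition is close: a tightly held n=2 valence electron can cost more to remove than an n=3 core electron, so the actual values have to decide it.
The numbers (kJ/mol): K 5877, C 6223.
Overall IE_4 order: K < C.

C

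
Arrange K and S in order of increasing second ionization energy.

S < K

Consider each +1 ion: K⁺ is the bare [Ar] core; S⁺ still has 5 valence electrons.
Pulling an electron out of a noble-gas core costs far more than removing a remaining valence electron, so K sits at the high end of IE_2.
Approximate IE_2 values (kJ/mol): K 3052, S 2252.
Putting it together, IE_2: S < K.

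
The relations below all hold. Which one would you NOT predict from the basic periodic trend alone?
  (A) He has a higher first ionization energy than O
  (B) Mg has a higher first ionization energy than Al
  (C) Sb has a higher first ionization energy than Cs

The general trend: first ionization energy increases across a period and decreases down a group.
(A) He (period 1, group 18) vs O (period 2, group 16): the stated order agrees with the simple trend.
(B) Mg (period 3, group 2) vs Al (period 3, group 13): the stated order contradicts the simple trend.
(C) Sb (period 5, group 15) vs Cs (period 6, group 1): the stated order agrees with the simple trend.
The exception is (B): Al's single 3p electron is easier to remove than one from Mg's filled 3s².

(B)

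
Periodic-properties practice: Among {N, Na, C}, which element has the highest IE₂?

IE_2 is the cost of taking one more electron from the +1 cation: N⁺ still has 4 valence electrons; Na⁺ is the bare [Ne] core; C⁺ still has 3 valence electrons.
Core electrons are held far more tightly than valence electrons, so Na tops the IE_2 order.
Valence configurations: N⁺ [He]2s²2p², C⁺ [He]2s²2p¹.
Tabulated IE_2 (kJ/mol): N 2856, Na 4562, C 2353.
Putting it together, IE_2: C < N < Na.

Na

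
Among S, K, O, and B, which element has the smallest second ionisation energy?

After 1 electron has been removed, what remains? S⁺ still has 5 valence electrons; K⁺ is the bare [Ar] core; O⁺ still has 5 valence electrons; B⁺ still has 2 valence electrons.
Usually core removal costs more than valence removal, but here the competition is close: a tightly held n=2 valence electron can cost more to remove than an n=3 core electron, so the actual values have to decide it.
Valence configurations: S⁺ [Ne]3s²3p³, O⁺ [He]2s²2p³, B⁺ [He]2s².
Tabulated IE_2 (kJ/mol): S 2252, K 3052, O 3388, B 2427.
Putting it together, IE_2: S < B < K < O.

S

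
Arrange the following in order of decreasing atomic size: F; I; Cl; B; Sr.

Moving right in a period, electrons are added to the same shell under a stronger nuclear pull, so atoms get smaller; moving down, a new shell is opened and atoms get larger.
Neither a single period nor a single group — weigh both effects.
B > F: both are in period 2; the period trend gives B the larger value.
Cl > B: the two effects oppose for this pair; the down-group effect wins (99 vs 85 pm).
I > Cl: I sits below Cl in group 17, so the down-group effect alone puts I larger.
Sr > I: Sr lies to the left of I in period 5, so the across-period effect alone puts Sr larger.
For reference (pm): B 85, F 64, Cl 99, Sr 185, I 133.
So from largest to smallest: Sr > I > Cl > B > F.

Sr > I > Cl > B > F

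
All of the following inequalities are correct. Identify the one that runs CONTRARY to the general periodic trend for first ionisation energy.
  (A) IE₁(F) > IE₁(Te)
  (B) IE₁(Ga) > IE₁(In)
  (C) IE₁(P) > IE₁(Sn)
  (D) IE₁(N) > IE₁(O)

The general trend: first ionisation energy increases across a period and decreases down a group.
(A) F (period 2, group 17) vs Te (period 5, group 16): the stated order agrees with the simple trend.
(B) Ga (period 4, group 13) vs In (period 5, group 13): the stated order agrees with the simple trend.
(C) P (period 3, group 15) vs Sn (period 5, group 14): the stated order agrees with the simple trend.
(D) N (period 2, group 15) vs O (period 2, group 16): the stated order contradicts the simple trend.
The exception is (D): pairing an electron in O's 2p⁴ costs repulsion energy, so O ionizes more easily than half-filled N (2p³).

(D)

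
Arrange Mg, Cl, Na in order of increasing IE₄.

Cl < Na < Mg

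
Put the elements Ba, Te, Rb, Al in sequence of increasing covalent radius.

Al is in period 3, group 13; Rb is in period 5, group 1; Te is in period 5, group 16; Ba is in period 6, group 2.
Radius decreases left→right (rising Z_eff, same n) and increases top→bottom (higher n).
These span different periods and groups, so the two trends combine.
Te > Al: the two effects oppose for this pair; the down-group effect wins (136 vs 126 pm).
Ba > Te: relative to Te, both the across-period and down-group shifts push Ba's atomic radius up.
Rb > Ba: period and group pull opposite ways; the across-period shift dominates (210 vs 196 pm).
For reference (pm): Al 126, Rb 210, Te 136, Ba 196.
So from smallest to largest: Al < Te < Ba < Rb.

Al, Te, Ba, Rb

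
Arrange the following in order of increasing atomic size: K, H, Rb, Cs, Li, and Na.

H is in period 1, group 1; Li is in period 2, group 1; Na is in period 3, group 1; K is in period 4, group 1; Rb is in period 5, group 1; Cs is in period 6, group 1.
Moving right in a period, electrons are added to the same shell under a stronger nuclear pull, so atoms get smaller; moving down, a new shell is opened and atoms get larger.
All are in group 1, so atomic radius increases down the group.
So from smallest to largest: H < Li < Na < K < Rb < Cs.

H < Li < Na < K < Rb < Cs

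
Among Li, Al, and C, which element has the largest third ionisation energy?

Li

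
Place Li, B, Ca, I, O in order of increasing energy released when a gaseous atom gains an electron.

Ca < B < Li < O < I

EA tends to increase across a period and decrease down a group, though the pattern is less regular than for IE or radius.
Here both period and group differ, so the two effects have to be weighed against each other.
B > Ca: both effects reinforce here, so B is clearly the higher of the two.
Li > B: this pair runs against the simple trend — see the exception note.
O > Li: both are in period 2; the period trend gives O the larger value.
I > O: the two effects oppose for this pair; the across-period effect wins (295 vs 141 kJ/mol).
Note the exception: Li has a higher electron affinity than B, contrary to the simple trend — B's ns²np¹ configuration gives only a small electron affinity — the sparsely filled np subshell binds an added electron weakly.
For reference (kJ/mol): Li 60, B 27, O 141, Ca 2, I 295.
So from lowest to highest: Ca < B < Li < O < I.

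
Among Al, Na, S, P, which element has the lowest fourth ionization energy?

IE_4 is the cost of taking one more electron from the +3 cation: Al³⁺ is the bare [Ne] core; Na³⁺ is already 2 electrons into the core; S³⁺ still has 3 valence electrons; P³⁺ still has 2 valence electrons.
Breaking into a closed-shell core is much more expensive than removing a leftover valence electron — Na and Al have the largest IE_4 here.
Valence configurations: S³⁺ [Ne]3s²3p¹, P³⁺ [Ne]3s².
S³⁺ loses a lone 3p electron whereas P³⁺ must break into a filled 3s² pair, so IE_4(P) > IE_4(S) even though S has the higher nuclear charge.
Approximate IE_4 values (kJ/mol): Al 11577, Na 9543, S 4556, P 4964.
Putting it together, IE_4: S < P < Na < Al.

S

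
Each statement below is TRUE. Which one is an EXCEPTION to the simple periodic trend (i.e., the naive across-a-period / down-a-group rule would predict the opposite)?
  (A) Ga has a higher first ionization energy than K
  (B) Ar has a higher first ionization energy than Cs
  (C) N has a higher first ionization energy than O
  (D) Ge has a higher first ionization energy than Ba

(C)

The general trend: first ionization energy increases across a period and decreases down a group.
(A) Ga (period 4, group 13) vs K (period 4, group 1): the stated order agrees with the simple trend.
(B) Ar (period 3, group 18) vs Cs (period 6, group 1): the stated order agrees with the simple trend.
(C) N (period 2, group 15) vs O (period 2, group 16): the stated order contradicts the simple trend.
(D) Ge (period 4, group 14) vs Ba (period 6, group 2): the stated order agrees with the simple trend.
The exception is (C): pairing an electron in O's 2p⁴ costs repulsion energy, so O ionizes more easily than half-filled N (2p³).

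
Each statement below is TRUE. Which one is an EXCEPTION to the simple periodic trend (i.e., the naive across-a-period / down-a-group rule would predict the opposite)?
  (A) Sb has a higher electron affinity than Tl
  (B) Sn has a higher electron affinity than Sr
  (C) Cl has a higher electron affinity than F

(C)

The general trend: electron affinity increases across a period and decreases down a group.
(A) Sb (period 5, group 15) vs Tl (period 6, group 13): the stated order agrees with the simple trend.
(B) Sn (period 5, group 14) vs Sr (period 5, group 2): the stated order agrees with the simple trend.
(C) Cl (period 3, group 17) vs F (period 2, group 17): the stated order contradicts the simple trend.
The exception is (C): F's small 2p subshell makes the incoming electron feel strong e⁻–e⁻ repulsion, so Cl actually releases more energy on gaining an electron.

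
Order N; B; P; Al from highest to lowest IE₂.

After 1 electron has been removed, what remains? N⁺ still has 4 valence electrons; B⁺ still has 2 valence electrons; P⁺ still has 4 valence electrons; Al⁺ still has 2 valence electrons.
All are still removing valence electrons, so compare the +1 ions as you would atoms: IE_2 generally rises across a period (higher Z_eff) and falls down a group (larger shell), subject to the usual subshell exceptions.
Valence configurations: N⁺ [He]2s²2p², B⁺ [He]2s², P⁺ [Ne]3s²3p², Al⁺ [Ne]3s².
Tabulated IE_2 (kJ/mol): N 2856, B 2427, P 1907, Al 1817.
Hence IE_2: Al < P < B < N.

N > B > P > Al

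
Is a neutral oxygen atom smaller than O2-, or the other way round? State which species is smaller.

Forming O2- adds 2 electrons to O. More electron–electron repulsion in the same shell, with unchanged nuclear charge, lets the cloud expand.
An anion is larger than its parent atom: O2- > O.

O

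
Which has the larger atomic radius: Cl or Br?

Br

Cl is in period 3, group 17; Br is in period 4, group 17.
Across a period the added protons contract the valence shell; down a group each new principal shell makes the atom larger.
All are in group 17, so atomic radius increases down the group.
So Br has the larger atomic radius (Br > Cl).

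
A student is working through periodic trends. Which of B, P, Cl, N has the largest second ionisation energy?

N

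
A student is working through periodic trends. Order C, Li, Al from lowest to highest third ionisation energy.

Al < C < Li

IE_3 is the cost of taking one more electron from the +2 cation: C²⁺ still has 2 valence electrons; Li²⁺ is already 1 electron into the core; Al²⁺ still has 1 valence electron.
Core electrons are held far more tightly than valence electrons, so Li tops the IE_3 order.
Valence configurations: C²⁺ [He]2s², Al²⁺ [Ne]3s¹.
Tabulated IE_3 (kJ/mol): C 4620, Li 11815, Al 2745.
Overall IE_3 order: Al < C < Li.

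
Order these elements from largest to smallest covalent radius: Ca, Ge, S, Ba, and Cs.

Across a period the added protons contract the valence shell; down a group each new principal shell makes the atom larger.
Neither a single period nor a single group — weigh both effects.
Ge > S: both effects reinforce here, so Ge is clearly the larger of the two.
Ca > Ge: both are in period 4; the period trend gives Ca the larger value.
Ba > Ca: Ba sits below Ca in group 2, so the down-group effect alone puts Ba larger.
Cs > Ba: both are in period 6; the period trend gives Cs the larger value.
For reference (pm): S 103, Ca 171, Ge 121, Cs 232, Ba 196.
So from largest to smallest: Cs > Ba > Ca > Ge > S.

Cs > Ba > Ca > Ge > S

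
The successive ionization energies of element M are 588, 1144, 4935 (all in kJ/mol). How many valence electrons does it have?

Look for the largest jump between consecutive ionization energies: IE3/IE2 ≈ 4.3, far larger than any earlier ratio.
That jump marks the point where a core electron is being removed. So the atom has 2 valence electrons.

2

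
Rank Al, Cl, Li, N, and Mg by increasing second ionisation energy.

Mg < Al < Cl < N < Li

The second ionization energy removes an electron from the +1 ion. For each element: Al⁺ still has 2 valence electrons; Cl⁺ still has 6 valence electrons; Li⁺ is the bare [He] core; N⁺ still has 4 valence electrons; Mg⁺ still has 1 valence electron.
Core electrons are held far more tightly than valence electrons, so Li tops the IE_2 order.
Valence configurations: Al⁺ [Ne]3s², Cl⁺ [Ne]3s²3p⁴, N⁺ [He]2s²2p², Mg⁺ [Ne]3s¹.
Approximate IE_2 values (kJ/mol): Al 1817, Cl 2298, Li 7298, N 2856, Mg 1451.
Overall IE_2 order: Mg < Al < Cl < N < Li.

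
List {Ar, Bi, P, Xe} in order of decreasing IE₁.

Ar > Xe > P > Bi

P is in period 3, group 15; Ar is in period 3, group 18; Xe is in period 5, group 18; Bi is in period 6, group 15.
First ionization energy rises across a period (greater Z_eff holds electrons more tightly) and falls down a group (valence electrons are farther from the nucleus).
These span different periods and groups, so the two trends combine.
P > Bi: P sits above Bi in group 15, so the down-group effect alone puts P higher.
Xe > P: the two effects oppose for this pair; the across-period effect wins (1170 vs 1012 kJ/mol).
Ar > Xe: they share group 18; the group trend gives Ar the larger value.
For reference (kJ/mol): P 1012, Ar 1521, Xe 1170, Bi 703.
So from highest to lowest: Ar > Xe > P > Bi.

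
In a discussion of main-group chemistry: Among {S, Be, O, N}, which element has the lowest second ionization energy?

Be

After 1 electron has been removed, what remains? S⁺ still has 5 valence electrons; Be⁺ still has 1 valence electron; O⁺ still has 5 valence electrons; N⁺ still has 4 valence electrons.
All are still removing valence electrons, so compare the +1 ions as you would atoms: IE_2 generally rises across a period (higher Z_eff) and falls down a group (larger shell), subject to the usual subshell exceptions.
Valence configurations: S⁺ [Ne]3s²3p³, Be⁺ [He]2s¹, O⁺ [He]2s²2p³, N⁺ [He]2s²2p².
Tabulated IE_2 (kJ/mol): S 2252, Be 1757, O 3388, N 2856.
So the second ionization energies run Be < S < N < O.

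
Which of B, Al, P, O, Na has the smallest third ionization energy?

Al

IE_3 is the cost of taking one more electron from the +2 cation: B²⁺ still has 1 valence electron; Al²⁺ still has 1 valence electron; P²⁺ still has 3 valence electrons; O²⁺ still has 4 valence electrons; Na²⁺ is already 1 electron into the core.
Core electrons are held far more tightly than valence electrons, so Na tops the IE_3 order.
Valence configurations: B²⁺ [He]2s¹, Al²⁺ [Ne]3s¹, P²⁺ [Ne]3s²3p¹, O²⁺ [He]2s²2p².
Approximate IE_3 values (kJ/mol): B 3660, Al 2745, P 2914, O 5300, Na 6910.
Putting it together, IE_3: Al < P < B < O < Na.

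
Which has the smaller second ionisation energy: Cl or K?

Consider each +1 ion: Cl⁺ still has 6 valence electrons; K⁺ is the bare [Ar] core.
Breaking into a closed-shell core is much more expensive than removing a leftover valence electron — K has the largest IE_2 here.
Tabulated IE_2 (kJ/mol): Cl 2298, K 3052.
Putting it together, IE_2: Cl < K.

Cl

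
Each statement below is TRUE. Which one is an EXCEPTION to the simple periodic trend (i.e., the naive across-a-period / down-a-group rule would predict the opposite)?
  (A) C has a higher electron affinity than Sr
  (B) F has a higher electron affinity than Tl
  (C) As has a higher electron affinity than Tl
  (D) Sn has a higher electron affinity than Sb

The general trend: electron affinity increases across a period and decreases down a group.
(A) C (period 2, group 14) vs Sr (period 5, group 2): the stated order agrees with the simple trend.
(B) F (period 2, group 17) vs Tl (period 6, group 13): the stated order agrees with the simple trend.
(C) As (period 4, group 15) vs Tl (period 6, group 13): the stated order agrees with the simple trend.
(D) Sn (period 5, group 14) vs Sb (period 5, group 15): the stated order contradicts the simple trend.
The exception is (D): adding an electron to Sb's half-filled 5p³ is unfavourable, so Sn has the more exothermic EA.

(D)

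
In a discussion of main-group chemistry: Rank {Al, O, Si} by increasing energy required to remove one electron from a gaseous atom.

IE₁ increases left→right with effective nuclear charge and decreases top→bottom as the valence shell moves farther out.
These span different periods and groups, so the two trends combine.
Si > Al: both are in period 3; the period trend gives Si the larger value.
O > Si: both effects reinforce here, so O is clearly the higher of the two.
For reference (kJ/mol): O 1314, Al 578, Si 786.
So from lowest to highest: Al < Si < O.

Al, Si, O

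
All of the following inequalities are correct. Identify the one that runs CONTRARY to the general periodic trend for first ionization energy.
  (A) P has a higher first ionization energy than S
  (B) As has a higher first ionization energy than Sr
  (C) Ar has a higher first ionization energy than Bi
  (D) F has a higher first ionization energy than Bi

(A)

The general trend: first ionization energy increases across a period and decreases down a group.
(A) P (period 3, group 15) vs S (period 3, group 16): the stated order contradicts the simple trend.
(B) As (period 4, group 15) vs Sr (period 5, group 2): the stated order agrees with the simple trend.
(C) Ar (period 3, group 18) vs Bi (period 6, group 15): the stated order agrees with the simple trend.
(D) F (period 2, group 17) vs Bi (period 6, group 15): the stated order agrees with the simple trend.
The exception is (A): S (3p⁴) ionizes more easily than half-filled P (3p³) because the paired 3p electron in S is pushed out by e⁻–e⁻ repulsion.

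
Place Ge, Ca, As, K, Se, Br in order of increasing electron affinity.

Ca, K, As, Ge, Se, Br

K is in period 4, group 1; Ca is in period 4, group 2; Ge is in period 4, group 14; As is in period 4, group 15; Se is in period 4, group 16; Br is in period 4, group 17.
Electron affinity generally becomes more exothermic across a period toward the halogens and less exothermic down a group.
All lie in period 4; the across-period trend (electron affinity increases left to right) applies, with the exception below.
Note the exception: K has a higher electron affinity than Ca, contrary to the simple trend — adding an electron to Ca (ns²) has to open a new, higher-energy np subshell, which is unfavourable.
Note the exception: Ge has a higher electron affinity than As, contrary to the simple trend — adding an electron to As's half-filled 4p³ is unfavourable, so Ge (4p²) has the more exothermic EA.
Tabulated electron affinity (kJ/mol): K 48, Ca 2, Ge 119, As 78, Se 195, Br 325.
So from lowest to highest: Ca < K < As < Ge < Se < Br.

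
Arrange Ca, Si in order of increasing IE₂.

The second ionization energy removes an electron from the +1 ion. For each element: Ca⁺ still has 1 valence electron; Si⁺ still has 3 valence electrons.
All are still removing valence electrons, so compare the +1 ions as you would atoms: IE_2 generally rises across a period (higher Z_eff) and falls down a group (larger shell), subject to the usual subshell exceptions.
Valence configurations: Ca⁺ [Ar]4s¹, Si⁺ [Ne]3s²3p¹.
The numbers (kJ/mol): Ca 1145, Si 1577.
Hence IE_2: Ca < Si.

Ca < Si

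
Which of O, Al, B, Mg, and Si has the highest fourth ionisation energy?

B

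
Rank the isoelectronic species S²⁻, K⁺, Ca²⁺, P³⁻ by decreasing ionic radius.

All of these have 18 electrons, so size is governed by nuclear charge alone: the more protons, the stronger the pull on the same electron cloud, and the smaller the ion.
Nuclear charges: Ca²⁺ (Z=20), K⁺ (Z=19), S²⁻ (Z=16), P³⁻ (Z=15).
Largest to smallest: P³⁻ > S²⁻ > K⁺ > Ca²⁺.

P³⁻ > S²⁻ > K⁺ > Ca²⁺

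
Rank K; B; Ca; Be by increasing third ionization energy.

B, K, Ca, Be

IE_3 is the cost of taking one more electron from the +2 cation: K²⁺ is already 1 electron into the core; B²⁺ still has 1 valence electron; Ca²⁺ is the bare [Ar] core; Be²⁺ is the bare [He] core.
Core electrons are held far more tightly than valence electrons, so K, Ca and Be top the IE_3 order.
The numbers (kJ/mol): K 4420, B 3660, Ca 4912, Be 14849.
Putting it together, IE_3: B < K < Ca < Be.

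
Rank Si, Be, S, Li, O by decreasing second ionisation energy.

Li, O, S, Be, Si

IE_2 is the cost of taking one more electron from the +1 cation: Si⁺ still has 3 valence electrons; Be⁺ still has 1 valence electron; S⁺ still has 5 valence electrons; Li⁺ is the bare [He] core; O⁺ still has 5 valence electrons.
Pulling an electron out of a noble-gas core costs far more than removing a remaining valence electron, so Li sits at the high end of IE_2.
Valence configurations: Si⁺ [Ne]3s²3p¹, Be⁺ [He]2s¹, S⁺ [Ne]3s²3p³, O⁺ [He]2s²2p³.
Approximate IE_2 values (kJ/mol): Si 1577, Be 1757, S 2252, Li 7298, O 3388.
Hence IE_2: Si < Be < S < O < Li.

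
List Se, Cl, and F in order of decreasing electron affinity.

Cl > F > Se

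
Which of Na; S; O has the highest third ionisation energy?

IE_3 is the cost of taking one more electron from the +2 cation: Na²⁺ is already 1 electron into the core; S²⁺ still has 4 valence electrons; O²⁺ still has 4 valence electrons.
Breaking into a closed-shell core is much more expensive than removing a leftover valence electron — Na has the largest IE_3 here.
Valence configurations: S²⁺ [Ne]3s²3p², O²⁺ [He]2s²2p².
Approximate IE_3 values (kJ/mol): Na 6910, S 3357, O 5300.
Overall IE_3 order: S < O < Na.

Na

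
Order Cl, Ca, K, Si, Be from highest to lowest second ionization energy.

K, Cl, Be, Si, Ca

IE_2 is the cost of taking one more electron from the +1 cation: Cl⁺ still has 6 valence electrons; Ca⁺ still has 1 valence electron; K⁺ is the bare [Ar] core; Si⁺ still has 3 valence electrons; Be⁺ still has 1 valence electron.
Pulling an electron out of a noble-gas core costs far more than removing a remaining valence electron, so K sits at the high end of IE_2.
Valence configurations: Cl⁺ [Ne]3s²3p⁴, Ca⁺ [Ar]4s¹, Si⁺ [Ne]3s²3p¹, Be⁺ [He]2s¹.
The numbers (kJ/mol): Cl 2298, Ca 1145, K 3052, Si 1577, Be 1757.
Putting it together, IE_2: Ca < Si < Be < Cl < K.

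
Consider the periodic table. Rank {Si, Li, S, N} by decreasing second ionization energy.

Consider each +1 ion: Si⁺ still has 3 valence electrons; Li⁺ is the bare [He] core; S⁺ still has 5 valence electrons; N⁺ still has 4 valence electrons.
Breaking into a closed-shell core is much more expensive than removing a leftover valence electron — Li has the largest IE_2 here.
Valence configurations: Si⁺ [Ne]3s²3p¹, S⁺ [Ne]3s²3p³, N⁺ [He]2s²2p².
Approximate IE_2 values (kJ/mol): Si 1577, Li 7298, S 2252, N 2856.
Putting it together, IE_2: Si < S < N < Li.

Li, N, S, Si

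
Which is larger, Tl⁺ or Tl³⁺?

Both ions have Z = 81 protons, but Tl³⁺ has lost more electrons, so its remaining electrons feel a larger effective nuclear charge per electron and are pulled in more tightly.
Higher positive charge → smaller ion, so Tl⁺ > Tl³⁺.

Tl⁺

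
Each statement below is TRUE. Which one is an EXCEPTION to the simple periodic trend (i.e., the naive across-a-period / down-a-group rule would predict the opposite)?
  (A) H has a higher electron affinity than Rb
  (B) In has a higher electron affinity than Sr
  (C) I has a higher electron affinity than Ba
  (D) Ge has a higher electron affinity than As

The general trend: electron affinity increases across a period and decreases down a group.
(A) H (period 1, group 1) vs Rb (period 5, group 1): the stated order agrees with the simple trend.
(B) In (period 5, group 13) vs Sr (period 5, group 2): the stated order agrees with the simple trend.
(C) I (period 5, group 17) vs Ba (period 6, group 2): the stated order agrees with the simple trend.
(D) Ge (period 4, group 14) vs As (period 4, group 15): the stated order contradicts the simple trend.
The exception is (D): adding an electron to As's half-filled 4p³ is unfavourable, so Ge (4p²) has the more exothermic EA.

(D)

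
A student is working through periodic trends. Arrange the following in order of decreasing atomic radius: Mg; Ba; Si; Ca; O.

Ba, Ca, Mg, Si, O

O is in period 2, group 16; Mg is in period 3, group 2; Si is in period 3, group 14; Ca is in period 4, group 2; Ba is in period 6, group 2.
Atomic radius shrinks across a period as nuclear charge pulls the same shell inward, and grows down a group as new shells are added.
These span different periods and groups, so the two trends combine.
Si > O: relative to O, both the across-period and down-group shifts push Si's atomic radius up.
Mg > Si: Mg lies to the left of Si in period 3, so the across-period effect alone puts Mg larger.
Ca > Mg: Ca sits below Mg in group 2, so the down-group effect alone puts Ca larger.
Ba > Ca: they share group 2; the group trend gives Ba the larger value.
Approximate values (pm): O 63, Mg 139, Si 116, Ca 171, Ba 196.
So from largest to smallest: Ba > Ca > Mg > Si > O.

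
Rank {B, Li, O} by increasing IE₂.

After 1 electron has been removed, what remains? B⁺ still has 2 valence electrons; Li⁺ is the bare [He] core; O⁺ still has 5 valence electrons.
Pulling an electron out of a noble-gas core costs far more than removing a remaining valence electron, so Li sits at the high end of IE_2.
Valence configurations: B⁺ [He]2s², O⁺ [He]2s²2p³.
Approximate IE_2 values (kJ/mol): B 2427, Li 7298, O 3388.
Hence IE_2: B < O < Li.

B, O, Li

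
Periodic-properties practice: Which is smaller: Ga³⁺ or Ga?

Forming Ga³⁺ removes 3 electrons from Ga. Fewer electrons for the same nuclear charge means less shielding and a higher Z_eff on the remaining electrons, and for main-group metals the entire outer shell is lost.
A cation is smaller than its parent atom: Ga³⁺ < Ga.

Ga³⁺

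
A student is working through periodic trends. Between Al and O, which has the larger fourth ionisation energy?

Al

The fourth ionization energy removes an electron from the +3 ion. For each element: Al³⁺ is the bare [Ne] core; O³⁺ still has 3 valence electrons.
Core electrons are held far more tightly than valence electrons, so Al tops the IE_4 order.
Approximate IE_4 values (kJ/mol): Al 11577, O 7469.
So the fourth ionization energies run O < Al.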